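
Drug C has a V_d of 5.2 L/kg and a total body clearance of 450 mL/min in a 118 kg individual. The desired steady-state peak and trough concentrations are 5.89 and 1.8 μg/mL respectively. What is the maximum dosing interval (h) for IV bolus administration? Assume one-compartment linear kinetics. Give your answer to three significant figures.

26.9 h

Vd(total) = 118 kg × 5.2 L/kg = 613.6 L
CL = 450 mL/min × 60/1000 = 27.00 L/h
k = CL / Vd = 27.00 / 613.6 = 0.04400 h⁻¹
Between IV bolus doses, concentration decays as C = C₀·e^(−kτ), so C_peak/C_trough = e^(kτ).
τ_max = ln(C_peak/C_trough) / k = ln(5.89/1.8) / 0.04400 = 1.185 / 0.04400 = 26.93 h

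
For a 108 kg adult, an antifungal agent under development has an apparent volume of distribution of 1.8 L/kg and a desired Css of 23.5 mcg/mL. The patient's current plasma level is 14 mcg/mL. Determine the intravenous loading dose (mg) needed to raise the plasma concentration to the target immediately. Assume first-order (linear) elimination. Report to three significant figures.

Vd(total) = 108 kg × 1.8 L/kg = 194.4 L
Concentration deficit ΔC = 23.5 − 14 = 9.500 mg/L
LD = Vd × ΔC = 194.4 × 9.500 = 1847 mg

1850 mg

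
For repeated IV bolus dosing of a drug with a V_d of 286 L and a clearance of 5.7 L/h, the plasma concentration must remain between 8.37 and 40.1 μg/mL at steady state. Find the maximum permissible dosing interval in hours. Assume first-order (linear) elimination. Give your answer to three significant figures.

78.6 h

k = CL / Vd = 5.700 / 286.0 = 0.01993 h⁻¹
Between IV bolus doses, concentration decays as C = C₀·e^(−kτ), so C_peak/C_trough = e^(kτ).
τ_max = ln(C_peak/C_trough) / k = ln(40.1/8.37) / 0.01993 = 1.567 / 0.01993 = 78.63 h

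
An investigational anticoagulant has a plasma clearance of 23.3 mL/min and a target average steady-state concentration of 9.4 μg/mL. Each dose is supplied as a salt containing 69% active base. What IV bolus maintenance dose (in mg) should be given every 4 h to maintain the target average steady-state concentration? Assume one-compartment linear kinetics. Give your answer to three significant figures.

Convert clearance: 23.3 mL/min × 60 min/h ÷ 1000 mL/L = 1.398 L/h
At steady state, dose per interval replaces the amount cleared in that interval: S·D/τ = CL·Css.
D = CL × Css × τ / S = 1.398 × 9.4 × 4 / 0.69 = 76.18 mg

76.2 mg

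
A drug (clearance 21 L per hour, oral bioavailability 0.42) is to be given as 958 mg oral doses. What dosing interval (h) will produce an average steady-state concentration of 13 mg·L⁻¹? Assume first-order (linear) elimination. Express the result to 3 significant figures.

F·D/τ = CL·Css → τ = F·D / (CL·Css).
τ = 0.42 × 958 / (21 × 13) = 1.474 h

1.47 h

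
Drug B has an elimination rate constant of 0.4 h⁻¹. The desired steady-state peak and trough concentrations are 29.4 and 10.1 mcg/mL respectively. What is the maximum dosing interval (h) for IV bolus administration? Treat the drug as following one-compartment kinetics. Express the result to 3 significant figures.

Between IV bolus doses, concentration decays as C = C₀·e^(−kτ), so C_peak/C_trough = e^(kτ).
τ_max = ln(C_peak/C_trough) / k = ln(29.4/10.1) / 0.4000 = 1.068 / 0.4000 = 2.670 h

2.67 h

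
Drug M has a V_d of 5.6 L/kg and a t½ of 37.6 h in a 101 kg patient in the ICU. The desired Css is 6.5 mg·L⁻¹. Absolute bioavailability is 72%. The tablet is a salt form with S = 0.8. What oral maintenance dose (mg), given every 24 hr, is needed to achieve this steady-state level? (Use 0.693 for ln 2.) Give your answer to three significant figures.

2820 mg

Total Vd = 5.6 × 101 = 565.6 L
CL = ln 2 · Vd / t½ = 0.693 × 565.6 / 37.6 = 10.42 L/h
D = CL × Css × τ / F / S = 10.42 × 6.5 × 24 / 0.72 / 0.8 = 2822 mg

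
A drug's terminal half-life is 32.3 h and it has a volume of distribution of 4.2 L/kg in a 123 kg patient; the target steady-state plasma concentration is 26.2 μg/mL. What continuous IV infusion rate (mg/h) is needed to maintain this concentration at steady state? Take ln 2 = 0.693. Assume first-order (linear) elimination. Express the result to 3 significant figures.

290 mg/h

Vd = 4.2 L/kg × 123 kg = 516.6 L
CL = 0.693 × Vd / t½ = 0.693 × 516.6 / 32.3 = 11.08 L/h
Infusion rate = CL × Css = 11.08 × 26.2 = 290.3 mg/h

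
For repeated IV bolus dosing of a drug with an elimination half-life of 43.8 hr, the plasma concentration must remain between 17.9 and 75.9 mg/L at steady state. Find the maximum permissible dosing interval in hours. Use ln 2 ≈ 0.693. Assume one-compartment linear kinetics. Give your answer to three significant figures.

k = 0.693 / t½ = 0.693 / 43.8 = 0.01582 h⁻¹
Between IV bolus doses, concentration decays as C = C₀·e^(−kτ), so C_peak/C_trough = e^(kτ).
τ_max = ln(C_peak/C_trough) / k = ln(75.9/17.9) / 0.01582 = 1.445 / 0.01582 = 91.34 h

91.3 h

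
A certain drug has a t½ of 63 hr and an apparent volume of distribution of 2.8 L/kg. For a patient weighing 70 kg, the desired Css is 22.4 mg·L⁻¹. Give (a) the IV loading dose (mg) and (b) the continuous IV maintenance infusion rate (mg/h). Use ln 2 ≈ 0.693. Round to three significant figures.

(a) 4390 mg; (b) 48.3 mg/h

Total Vd = 2.8 × 70 = 196.0 L
LD = Vd × C = 196.0 × 22.4 = 4390 mg
CL = 0.693 × Vd / t½ = 0.693 × 196.0 / 63 = 2.156 L/h
Infusion rate = CL × Css = 2.156 × 22.4 = 48.29 mg/h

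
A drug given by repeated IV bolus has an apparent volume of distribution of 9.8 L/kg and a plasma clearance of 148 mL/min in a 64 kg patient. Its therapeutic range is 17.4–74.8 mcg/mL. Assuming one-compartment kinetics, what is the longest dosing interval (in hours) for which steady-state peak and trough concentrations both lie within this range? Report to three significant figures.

Vd(total) = 64 kg × 9.8 L/kg = 627.2 L
CL = 148 mL/min × 60/1000 = 8.880 L/h
k = CL / Vd = 8.880 / 627.2 = 0.01416 h⁻¹
Between IV bolus doses, concentration decays as C = C₀·e^(−kτ), so C_peak/C_trough = e^(kτ).
τ_max = ln(C_peak/C_trough) / k = ln(74.8/17.4) / 0.01416 = 1.458 / 0.01416 = 103.0 h

103 h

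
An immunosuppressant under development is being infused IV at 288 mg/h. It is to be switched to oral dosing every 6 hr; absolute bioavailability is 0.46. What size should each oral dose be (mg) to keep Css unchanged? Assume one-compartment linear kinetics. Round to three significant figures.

To maintain the same Css, the systemic dosing rate must be unchanged: F·D/τ = infusion rate.
D = rate × τ / F = 288 × 6 / 0.46 = 3757 mg

3760 mg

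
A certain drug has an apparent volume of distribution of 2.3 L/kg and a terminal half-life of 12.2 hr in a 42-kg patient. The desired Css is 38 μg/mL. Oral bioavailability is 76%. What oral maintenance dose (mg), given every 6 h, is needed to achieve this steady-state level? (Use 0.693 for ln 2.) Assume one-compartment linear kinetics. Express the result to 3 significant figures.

1650 mg

Total Vd = 2.3 × 42 = 96.60 L
CL = 0.693 × Vd / t½ = 0.693 × 96.60 / 12.2 = 5.487 L/h
D = CL × Css × τ / F = 5.487 × 38 × 6 / 0.76 = 1646 mg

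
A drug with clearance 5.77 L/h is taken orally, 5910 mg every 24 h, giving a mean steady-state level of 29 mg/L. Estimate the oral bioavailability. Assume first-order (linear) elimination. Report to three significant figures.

F·D/τ = CL·Css at steady state → F = CL·Css·τ / D.
F = 5.77 × 29 × 24 / 5910 = 0.680

0.680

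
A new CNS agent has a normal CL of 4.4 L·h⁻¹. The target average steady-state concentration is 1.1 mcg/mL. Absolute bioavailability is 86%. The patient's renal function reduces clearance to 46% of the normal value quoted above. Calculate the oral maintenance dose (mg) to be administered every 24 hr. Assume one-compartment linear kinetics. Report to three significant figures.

Patient clearance = 0.46 × 4.400 = 2.024 L/h
D = CL × Css × τ / F = 2.024 × 1.1 × 24 / 0.86 = 62.13 mg

62.1 mg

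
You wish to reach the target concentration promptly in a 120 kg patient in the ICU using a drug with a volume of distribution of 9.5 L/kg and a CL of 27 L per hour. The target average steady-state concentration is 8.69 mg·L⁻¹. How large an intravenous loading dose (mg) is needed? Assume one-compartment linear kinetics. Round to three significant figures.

Vd = 9.5 L/kg × 120 kg = 1140 L
The loading dose fills Vd to the target concentration; clearance is irrelevant here.
LD = Vd × C = 1140 × 8.690 = 9907 mg

9910 mg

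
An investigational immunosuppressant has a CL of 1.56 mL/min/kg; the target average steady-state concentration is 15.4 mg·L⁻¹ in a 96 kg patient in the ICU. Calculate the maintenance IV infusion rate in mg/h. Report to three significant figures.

138 mg/h

CL = 1.56 mL/min/kg × 96 kg = 149.8 mL/min = 149.8 × 60/1000 = 8.988 L/h
R₀ = 8.988 × 15.4 = 138.4 mg/h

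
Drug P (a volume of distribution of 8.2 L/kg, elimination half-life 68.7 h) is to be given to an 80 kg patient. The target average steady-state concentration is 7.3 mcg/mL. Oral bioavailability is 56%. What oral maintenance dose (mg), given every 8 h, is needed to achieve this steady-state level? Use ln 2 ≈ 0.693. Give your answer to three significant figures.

690 mg

Vd = 8.2 L/kg × 80 kg = 656.0 L
CL = 0.693 × Vd / t½ = 0.693 × 656.0 / 68.7 = 6.617 L/h
D = CL × Css × τ / F = 6.617 × 7.3 × 8 / 0.56 = 690.1 mg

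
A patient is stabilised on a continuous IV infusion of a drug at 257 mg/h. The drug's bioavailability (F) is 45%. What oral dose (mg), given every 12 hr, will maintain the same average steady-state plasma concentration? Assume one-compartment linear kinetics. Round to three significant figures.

To maintain the same Css, the systemic dosing rate must be unchanged: F·D/τ = infusion rate.
D = rate × τ / F = 257 × 12 / 0.45 = 6853 mg

6850 mg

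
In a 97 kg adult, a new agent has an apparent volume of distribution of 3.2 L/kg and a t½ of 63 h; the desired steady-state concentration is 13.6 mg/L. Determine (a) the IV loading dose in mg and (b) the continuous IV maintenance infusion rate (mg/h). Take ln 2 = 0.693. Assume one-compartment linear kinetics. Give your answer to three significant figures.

(a) 4220 mg; (b) 46.4 mg/h

Total Vd = 3.2 × 97 = 310.4 L
LD = Vd × C = 310.4 × 13.6 = 4221 mg
CL = 0.693 × Vd / t½ = 0.693 × 310.4 / 63 = 3.414 L/h
Infusion rate = CL × Css = 3.414 × 13.6 = 46.43 mg/h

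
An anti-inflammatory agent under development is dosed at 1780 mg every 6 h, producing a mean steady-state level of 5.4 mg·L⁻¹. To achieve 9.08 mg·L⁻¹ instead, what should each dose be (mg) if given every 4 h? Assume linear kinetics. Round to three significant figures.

With linear kinetics, Css is proportional to dose rate (D/τ) at fixed clearance.
D₂ = D₁ × (Css,target / Css,current) × (τ₂/τ₁) = 1780 × (9.08/5.4) × (4/6) = 1995 mg

2000 mg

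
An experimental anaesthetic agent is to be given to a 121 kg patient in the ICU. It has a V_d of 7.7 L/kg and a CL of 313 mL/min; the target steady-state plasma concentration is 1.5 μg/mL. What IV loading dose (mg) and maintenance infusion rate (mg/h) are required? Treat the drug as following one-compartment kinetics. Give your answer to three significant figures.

Vd(total) = 121 kg × 7.7 L/kg = 931.7 L
Loading dose = Vd × C = 931.7 × 1.5 = 1398 mg
CL = 313 mL/min × 60/1000 = 18.78 L/h
Maintenance infusion rate = CL × Css = 18.78 × 1.5 = 28.17 mg/h

(a) 1400 mg; (b) 28.2 mg/h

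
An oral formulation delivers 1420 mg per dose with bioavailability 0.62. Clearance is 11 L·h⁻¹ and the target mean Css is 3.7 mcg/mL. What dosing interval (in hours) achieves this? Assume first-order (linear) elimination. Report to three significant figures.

21.6 h

F·D/τ = CL·Css → τ = F·D / (CL·Css).
τ = 0.62 × 1420 / (11 × 3.7) = 21.63 h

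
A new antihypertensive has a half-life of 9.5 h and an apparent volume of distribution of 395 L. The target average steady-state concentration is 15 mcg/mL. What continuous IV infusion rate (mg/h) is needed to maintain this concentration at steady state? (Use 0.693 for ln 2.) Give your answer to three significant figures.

k = 0.693/9.5 = 0.07295 h⁻¹, so CL = k·Vd = 0.07295 × 395.0 = 28.82 L/h
Infusion rate = CL × Css = 28.82 × 15 = 432.3 mg/h

432 mg/h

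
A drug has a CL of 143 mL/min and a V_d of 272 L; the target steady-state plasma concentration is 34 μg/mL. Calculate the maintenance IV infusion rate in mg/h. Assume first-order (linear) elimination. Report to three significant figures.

CL = 143 mL/min = 143 × 0.06 = 8.580 L/h
Infusion rate = CL · Css = 8.580 L/h × 34 mg/L = 291.7 mg/h

292 mg/h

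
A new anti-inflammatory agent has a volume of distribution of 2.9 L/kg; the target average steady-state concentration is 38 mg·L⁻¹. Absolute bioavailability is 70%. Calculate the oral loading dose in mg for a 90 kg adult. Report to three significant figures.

14200 mg

Vd(total) = 90 kg × 2.9 L/kg = 261.0 L
LD = Vd × C / F = 261.0 × 38.00 / 0.7 = 14170 mg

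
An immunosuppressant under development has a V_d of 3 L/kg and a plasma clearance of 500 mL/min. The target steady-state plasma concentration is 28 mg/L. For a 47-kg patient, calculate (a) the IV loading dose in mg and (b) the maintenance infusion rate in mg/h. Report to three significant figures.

Vd = 3 L/kg × 47 kg = 141.0 L
Loading: fill Vd to C_target → 141.0 L × 28 mg/L = 3948 mg
Convert clearance: 500 mL/min × 60 min/h ÷ 1000 mL/L = 30.00 L/h
Maintenance: replace elimination → rate = CL × Css = 30.00 × 28 = 840.0 mg/h

(a) 3950 mg; (b) 840 mg/h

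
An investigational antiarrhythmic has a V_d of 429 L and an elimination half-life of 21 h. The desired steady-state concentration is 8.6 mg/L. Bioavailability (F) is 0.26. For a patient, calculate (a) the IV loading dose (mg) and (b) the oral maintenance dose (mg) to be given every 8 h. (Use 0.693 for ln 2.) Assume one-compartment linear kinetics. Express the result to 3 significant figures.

(a) 3690 mg; (b) 3750 mg

LD = Vd × C = 429.0 × 8.6 = 3689 mg
CL = 0.693 × Vd / t½ = 0.693 × 429.0 / 21 = 14.16 L/h
D = CL × Css × τ / F = 14.16 × 8.6 × 8 / 0.26 = 3747 mg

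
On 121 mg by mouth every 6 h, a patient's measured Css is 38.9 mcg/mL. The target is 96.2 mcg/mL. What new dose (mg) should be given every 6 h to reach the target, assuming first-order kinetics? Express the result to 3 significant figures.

For first-order elimination, Css ∝ F·D/(CL·τ); F and CL are unchanged, so Css ∝ D/τ.
D₂ = D₁ × (Css,target / Css,current) = 121 × 96.2/38.9 = 299.2 mg

299 mg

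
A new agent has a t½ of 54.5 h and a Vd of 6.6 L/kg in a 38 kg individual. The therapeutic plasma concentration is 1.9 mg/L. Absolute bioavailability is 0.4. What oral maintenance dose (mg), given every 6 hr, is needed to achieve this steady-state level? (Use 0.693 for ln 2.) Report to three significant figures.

Vd(total) = 38 kg × 6.6 L/kg = 250.8 L
CL = 0.693 × Vd / t½ = 0.693 × 250.8 / 54.5 = 3.189 L/h
D = CL × Css × τ / F = 3.189 × 1.9 × 6 / 0.4 = 90.89 mg

90.9 mg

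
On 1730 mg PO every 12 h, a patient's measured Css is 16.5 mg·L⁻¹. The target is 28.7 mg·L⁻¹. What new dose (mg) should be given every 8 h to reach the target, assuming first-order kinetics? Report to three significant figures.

2010 mg

For first-order elimination, Css ∝ F·D/(CL·τ); F and CL are unchanged, so Css ∝ D/τ.
D₂ = D₁ × (Css,target / Css,current) × (τ₂/τ₁) = 1730 × (28.7/16.5) × (8/12) = 2006 mg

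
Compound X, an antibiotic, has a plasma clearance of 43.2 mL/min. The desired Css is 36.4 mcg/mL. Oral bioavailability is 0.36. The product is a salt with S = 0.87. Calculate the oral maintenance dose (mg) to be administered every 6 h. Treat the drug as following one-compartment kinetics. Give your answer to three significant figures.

1810 mg

CL = 43.2 mL/min × 60/1000 = 2.592 L/h
D = CL × Css × τ / F / S = 2.592 × 36.4 × 6 / 0.36 / 0.87 = 1807 mg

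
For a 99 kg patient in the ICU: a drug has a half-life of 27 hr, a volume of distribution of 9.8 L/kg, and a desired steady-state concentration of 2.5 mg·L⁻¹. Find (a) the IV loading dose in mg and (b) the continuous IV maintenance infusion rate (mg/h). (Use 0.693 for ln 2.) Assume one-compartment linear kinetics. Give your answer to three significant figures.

Total Vd = 9.8 × 99 = 970.2 L
LD = Vd × C = 970.2 × 2.5 = 2426 mg
CL = 0.693 × Vd / t½ = 0.693 × 970.2 / 27 = 24.90 L/h
Infusion rate = CL × Css = 24.90 × 2.5 = 62.25 mg/h

(a) 2430 mg; (b) 62.3 mg/h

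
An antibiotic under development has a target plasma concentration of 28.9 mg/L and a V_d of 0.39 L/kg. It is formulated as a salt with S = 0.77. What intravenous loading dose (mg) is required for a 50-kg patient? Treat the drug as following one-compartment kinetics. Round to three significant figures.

Vd = 0.39 L/kg × 50 kg = 19.50 L
LD = Vd × C / S = 19.50 × 28.90 / 0.77 = 731.9 mg

732 mg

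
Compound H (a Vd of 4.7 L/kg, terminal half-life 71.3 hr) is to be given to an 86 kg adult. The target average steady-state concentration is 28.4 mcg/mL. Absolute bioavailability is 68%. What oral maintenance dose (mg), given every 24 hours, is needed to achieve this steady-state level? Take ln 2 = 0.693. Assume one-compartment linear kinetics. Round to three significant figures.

Total Vd = 4.7 × 86 = 404.2 L
CL = 0.693 × Vd / t½ = 0.693 × 404.2 / 71.3 = 3.929 L/h
D = CL × Css × τ / F = 3.929 × 28.4 × 24 / 0.68 = 3938 mg

3940 mg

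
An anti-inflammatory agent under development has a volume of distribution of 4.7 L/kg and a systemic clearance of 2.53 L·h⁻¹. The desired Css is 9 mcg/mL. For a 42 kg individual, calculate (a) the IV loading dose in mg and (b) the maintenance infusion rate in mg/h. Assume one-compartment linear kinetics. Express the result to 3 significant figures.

(a) 1780 mg; (b) 22.8 mg/h

Vd = 4.7 L/kg × 42 kg = 197.4 L
Loading dose = Vd × C = 197.4 × 9 = 1777 mg
Maintenance infusion rate = CL × Css = 2.530 × 9 = 22.77 mg/h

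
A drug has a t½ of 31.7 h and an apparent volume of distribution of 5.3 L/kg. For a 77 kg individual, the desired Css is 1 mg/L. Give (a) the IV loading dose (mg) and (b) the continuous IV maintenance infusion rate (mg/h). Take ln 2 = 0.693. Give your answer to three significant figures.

Vd = 5.3 L/kg × 77 kg = 408.1 L
LD = Vd × C = 408.1 × 1 = 408.1 mg
CL = 0.693 × Vd / t½ = 0.693 × 408.1 / 31.7 = 8.922 L/h
Infusion rate = CL × Css = 8.922 × 1 = 8.922 mg/h

(a) 408 mg; (b) 8.92 mg/h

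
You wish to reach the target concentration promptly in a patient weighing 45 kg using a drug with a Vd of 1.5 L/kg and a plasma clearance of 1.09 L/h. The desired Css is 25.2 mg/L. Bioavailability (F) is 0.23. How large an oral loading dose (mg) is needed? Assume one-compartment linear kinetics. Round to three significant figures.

Vd(total) = 45 kg × 1.5 L/kg = 67.50 L
LD = Vd × C / F = 67.50 × 25.20 / 0.23 = 7396 mg

7400 mg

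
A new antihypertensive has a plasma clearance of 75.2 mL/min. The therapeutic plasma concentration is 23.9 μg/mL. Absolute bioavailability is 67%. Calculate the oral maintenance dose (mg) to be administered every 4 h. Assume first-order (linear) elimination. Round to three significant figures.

644 mg

Convert clearance: 75.2 mL/min × 60 min/h ÷ 1000 mL/L = 4.512 L/h
D = CL × Css × τ / F = 4.512 × 23.9 × 4 / 0.67 = 643.8 mg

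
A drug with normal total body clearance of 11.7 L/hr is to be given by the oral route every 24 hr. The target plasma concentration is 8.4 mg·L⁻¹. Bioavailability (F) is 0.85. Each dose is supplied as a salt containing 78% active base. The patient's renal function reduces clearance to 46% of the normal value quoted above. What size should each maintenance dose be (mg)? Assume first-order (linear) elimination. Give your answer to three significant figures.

Patient clearance = 0.46 × 11.70 = 5.382 L/h
D = CL × Css × τ / F / S = 5.382 × 8.4 × 24 / 0.85 / 0.78 = 1637 mg

1640 mg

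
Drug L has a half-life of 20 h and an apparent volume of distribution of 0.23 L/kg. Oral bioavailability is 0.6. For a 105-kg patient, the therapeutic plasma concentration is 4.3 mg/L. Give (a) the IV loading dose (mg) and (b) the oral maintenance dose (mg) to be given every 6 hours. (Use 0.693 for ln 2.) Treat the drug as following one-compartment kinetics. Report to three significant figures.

Vd(total) = 105 kg × 0.23 L/kg = 24.15 L
LD = Vd × C = 24.15 × 4.3 = 103.8 mg
CL = 0.693 × Vd / t½ = 0.693 × 24.15 / 20 = 0.8368 L/h
D = CL × Css × τ / F = 0.8368 × 4.3 × 6 / 0.6 = 35.98 mg

(a) 104 mg; (b) 36.0 mg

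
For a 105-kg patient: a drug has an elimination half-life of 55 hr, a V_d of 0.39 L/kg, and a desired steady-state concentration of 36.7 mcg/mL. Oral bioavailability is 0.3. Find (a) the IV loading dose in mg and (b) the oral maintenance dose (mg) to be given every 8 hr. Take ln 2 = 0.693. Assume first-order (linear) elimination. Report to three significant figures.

(a) 1500 mg; (b) 505 mg

Vd(total) = 105 kg × 0.39 L/kg = 40.95 L
LD = Vd × C = 40.95 × 36.7 = 1503 mg
CL = 0.693 × Vd / t½ = 0.693 × 40.95 / 55 = 0.5160 L/h
D = CL × Css × τ / F = 0.5160 × 36.7 × 8 / 0.3 = 505.0 mg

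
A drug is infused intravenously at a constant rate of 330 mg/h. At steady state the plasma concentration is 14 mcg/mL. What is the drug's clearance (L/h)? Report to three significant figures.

At steady state, infusion rate = CL × Css, so CL = rate / Css.
CL = 330 / 14 = 23.57 L/h

23.6 L/h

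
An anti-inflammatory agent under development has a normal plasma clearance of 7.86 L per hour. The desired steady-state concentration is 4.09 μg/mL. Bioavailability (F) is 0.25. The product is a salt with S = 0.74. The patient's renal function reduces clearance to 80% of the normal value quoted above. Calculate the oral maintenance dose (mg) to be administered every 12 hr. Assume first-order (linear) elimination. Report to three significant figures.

Patient clearance = 0.8 × 7.860 = 6.288 L/h
D = CL × Css × τ / F / S = 6.288 × 4.09 × 12 / 0.25 / 0.74 = 1668 mg

1670 mg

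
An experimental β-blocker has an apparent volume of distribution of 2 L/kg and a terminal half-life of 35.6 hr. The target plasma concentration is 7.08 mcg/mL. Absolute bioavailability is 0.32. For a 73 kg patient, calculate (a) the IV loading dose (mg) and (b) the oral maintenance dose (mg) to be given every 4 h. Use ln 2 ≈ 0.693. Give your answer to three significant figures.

(a) 1030 mg; (b) 252 mg

Total Vd = 2 × 73 = 146.0 L
LD = Vd × C = 146.0 × 7.08 = 1034 mg
CL = 0.693 × Vd / t½ = 0.693 × 146.0 / 35.6 = 2.842 L/h
D = CL × Css × τ / F = 2.842 × 7.08 × 4 / 0.32 = 251.5 mg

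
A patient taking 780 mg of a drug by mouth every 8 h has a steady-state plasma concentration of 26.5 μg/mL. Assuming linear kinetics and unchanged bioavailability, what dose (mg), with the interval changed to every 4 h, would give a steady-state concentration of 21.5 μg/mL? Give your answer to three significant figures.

With linear kinetics, Css is proportional to dose rate (D/τ) at fixed clearance.
D₂ = D₁ × (Css,target / Css,current) × (τ₂/τ₁) = 780 × (21.5/26.5) × (4/8) = 316.4 mg

316 mg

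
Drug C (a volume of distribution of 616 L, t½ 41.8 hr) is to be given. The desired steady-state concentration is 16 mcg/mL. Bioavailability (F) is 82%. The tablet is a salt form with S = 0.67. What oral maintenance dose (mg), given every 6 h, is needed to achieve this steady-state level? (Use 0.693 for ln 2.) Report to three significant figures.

1780 mg

k = 0.693/41.8 = 0.01658 h⁻¹, so CL = k·Vd = 0.01658 × 616.0 = 10.21 L/h
D = CL × Css × τ / F / S = 10.21 × 16 × 6 / 0.82 / 0.67 = 1784 mg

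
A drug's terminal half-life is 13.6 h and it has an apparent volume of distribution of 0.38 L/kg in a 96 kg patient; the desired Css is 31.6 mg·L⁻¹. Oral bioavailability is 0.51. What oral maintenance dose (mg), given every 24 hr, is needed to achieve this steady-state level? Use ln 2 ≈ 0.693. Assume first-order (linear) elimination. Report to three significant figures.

2760 mg

Vd = 0.38 L/kg × 96 kg = 36.48 L
CL = 0.693 × Vd / t½ = 0.693 × 36.48 / 13.6 = 1.859 L/h
D = CL × Css × τ / F = 1.859 × 31.6 × 24 / 0.51 = 2764 mg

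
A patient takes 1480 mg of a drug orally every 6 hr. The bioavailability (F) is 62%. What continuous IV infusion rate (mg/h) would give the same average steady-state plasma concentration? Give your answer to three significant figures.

153 mg/h

Equivalent systemic input: infusion rate = F·D/τ.
Rate = 0.62 × 1480 / 6 = 152.9 mg/h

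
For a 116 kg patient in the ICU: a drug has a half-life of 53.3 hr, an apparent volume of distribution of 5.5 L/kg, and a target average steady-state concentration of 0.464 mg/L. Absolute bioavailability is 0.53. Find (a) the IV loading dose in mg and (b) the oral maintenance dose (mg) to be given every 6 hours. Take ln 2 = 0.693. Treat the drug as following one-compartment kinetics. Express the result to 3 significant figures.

(a) 296 mg; (b) 43.6 mg

Vd(total) = 116 kg × 5.5 L/kg = 638.0 L
LD = Vd × C = 638.0 × 0.464 = 296.0 mg
CL = 0.693 × Vd / t½ = 0.693 × 638.0 / 53.3 = 8.295 L/h
D = CL × Css × τ / F = 8.295 × 0.464 × 6 / 0.53 = 43.57 mg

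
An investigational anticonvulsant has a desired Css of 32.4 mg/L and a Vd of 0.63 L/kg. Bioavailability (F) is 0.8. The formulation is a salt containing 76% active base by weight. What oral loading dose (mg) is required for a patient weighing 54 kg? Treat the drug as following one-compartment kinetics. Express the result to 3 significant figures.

1810 mg

Vd = 0.63 L/kg × 54 kg = 34.02 L
The loading dose fills Vd to the target concentration.
LD = Vd × C / F / S = 34.02 × 32.40 / 0.8 / 0.76 = 1813 mg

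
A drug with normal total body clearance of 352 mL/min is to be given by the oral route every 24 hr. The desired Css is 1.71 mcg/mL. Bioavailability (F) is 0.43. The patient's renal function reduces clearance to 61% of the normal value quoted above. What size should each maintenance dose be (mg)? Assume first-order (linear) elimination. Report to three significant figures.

CL = 352 mL/min = 352 × 0.06 = 21.12 L/h
Patient clearance = 0.61 × 21.12 = 12.88 L/h
D = CL × Css × τ / F = 12.88 × 1.71 × 24 / 0.43 = 1229 mg

1230 mg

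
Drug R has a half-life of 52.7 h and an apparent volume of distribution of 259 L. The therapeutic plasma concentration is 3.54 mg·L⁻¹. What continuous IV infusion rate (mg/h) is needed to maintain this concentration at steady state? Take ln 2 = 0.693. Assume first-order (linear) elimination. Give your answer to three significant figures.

k = 0.693/52.7 = 0.01315 h⁻¹, so CL = k·Vd = 0.01315 × 259.0 = 3.406 L/h
Infusion rate = CL × Css = 3.406 × 3.54 = 12.06 mg/h

12.1 mg/h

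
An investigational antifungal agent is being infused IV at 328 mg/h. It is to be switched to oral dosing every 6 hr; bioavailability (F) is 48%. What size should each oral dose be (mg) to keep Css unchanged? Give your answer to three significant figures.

To maintain the same Css, the systemic dosing rate must be unchanged: F·D/τ = infusion rate.
D = rate × τ / F = 328 × 6 / 0.48 = 4100 mg

4100 mg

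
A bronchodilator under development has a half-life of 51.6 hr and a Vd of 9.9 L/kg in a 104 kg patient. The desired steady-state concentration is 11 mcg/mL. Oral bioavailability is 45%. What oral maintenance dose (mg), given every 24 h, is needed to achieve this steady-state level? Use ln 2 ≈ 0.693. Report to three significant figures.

8110 mg

Vd(total) = 104 kg × 9.9 L/kg = 1030 L
CL = 0.693 × Vd / t½ = 0.693 × 1030 / 51.6 = 13.83 L/h
D = CL × Css × τ / F = 13.83 × 11 × 24 / 0.45 = 8114 mg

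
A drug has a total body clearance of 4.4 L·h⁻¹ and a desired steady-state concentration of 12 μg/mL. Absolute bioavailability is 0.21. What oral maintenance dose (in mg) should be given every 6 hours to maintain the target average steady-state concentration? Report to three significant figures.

D = CL × Css × τ / F = 4.400 × 12 × 6 / 0.21 = 1509 mg

1510 mg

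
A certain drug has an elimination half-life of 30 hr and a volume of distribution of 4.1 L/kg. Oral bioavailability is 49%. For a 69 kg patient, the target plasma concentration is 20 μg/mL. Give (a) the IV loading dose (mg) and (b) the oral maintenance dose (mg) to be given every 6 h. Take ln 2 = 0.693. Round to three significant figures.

(a) 5660 mg; (b) 1600 mg

Vd(total) = 69 kg × 4.1 L/kg = 282.9 L
LD = Vd × C = 282.9 × 20 = 5658 mg
CL = 0.693 × Vd / t½ = 0.693 × 282.9 / 30 = 6.535 L/h
D = CL × Css × τ / F = 6.535 × 20 × 6 / 0.49 = 1600 mg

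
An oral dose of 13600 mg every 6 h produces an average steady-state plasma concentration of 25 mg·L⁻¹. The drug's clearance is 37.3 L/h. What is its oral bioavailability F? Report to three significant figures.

F·D/τ = CL·Css at steady state → F = CL·Css·τ / D.
F = 37.3 × 25 × 6 / 13600 = 0.411

0.411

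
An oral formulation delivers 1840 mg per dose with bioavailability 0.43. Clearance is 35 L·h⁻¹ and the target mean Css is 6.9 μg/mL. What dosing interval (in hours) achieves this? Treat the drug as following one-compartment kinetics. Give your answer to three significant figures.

F·D/τ = CL·Css → τ = F·D / (CL·Css).
τ = 0.43 × 1840 / (35 × 6.9) = 3.276 h

3.28 h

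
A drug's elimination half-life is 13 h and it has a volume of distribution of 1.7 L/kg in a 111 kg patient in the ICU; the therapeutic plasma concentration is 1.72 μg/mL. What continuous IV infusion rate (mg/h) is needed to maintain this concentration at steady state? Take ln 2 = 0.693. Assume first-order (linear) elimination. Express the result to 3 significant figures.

17.3 mg/h

Total Vd = 1.7 × 111 = 188.7 L
k = 0.693/13 = 0.05331 h⁻¹, so CL = k·Vd = 0.05331 × 188.7 = 10.06 L/h
Infusion rate = CL × Css = 10.06 × 1.72 = 17.30 mg/h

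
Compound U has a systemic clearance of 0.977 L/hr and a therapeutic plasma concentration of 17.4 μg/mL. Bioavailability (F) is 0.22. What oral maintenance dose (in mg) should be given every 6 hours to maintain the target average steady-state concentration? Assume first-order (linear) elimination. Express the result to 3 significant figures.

464 mg

D = CL × Css × τ / F = 0.9770 × 17.4 × 6 / 0.22 = 463.6 mg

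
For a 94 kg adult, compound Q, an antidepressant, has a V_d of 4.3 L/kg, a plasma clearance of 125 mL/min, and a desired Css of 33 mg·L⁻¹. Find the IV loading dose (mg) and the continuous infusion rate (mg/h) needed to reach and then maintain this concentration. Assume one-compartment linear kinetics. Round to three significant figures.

(a) 13300 mg; (b) 248 mg/h

Total Vd = 4.3 × 94 = 404.2 L
LD = Vd · C_target = 404.2 × 33 = 13340 mg
CL = 125 mL/min × 60/1000 = 7.500 L/h
Maintenance: replace elimination → rate = CL × Css = 7.500 × 33 = 247.5 mg/h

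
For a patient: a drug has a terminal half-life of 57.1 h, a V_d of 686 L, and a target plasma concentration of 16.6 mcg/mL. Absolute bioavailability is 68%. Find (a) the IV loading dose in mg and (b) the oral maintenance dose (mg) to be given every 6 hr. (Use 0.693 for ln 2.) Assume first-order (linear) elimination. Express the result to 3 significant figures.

(a) 11400 mg; (b) 1220 mg

LD = Vd × C = 686.0 × 16.6 = 11390 mg
CL = 0.693 × Vd / t½ = 0.693 × 686.0 / 57.1 = 8.326 L/h
D = CL × Css × τ / F = 8.326 × 16.6 × 6 / 0.68 = 1220 mg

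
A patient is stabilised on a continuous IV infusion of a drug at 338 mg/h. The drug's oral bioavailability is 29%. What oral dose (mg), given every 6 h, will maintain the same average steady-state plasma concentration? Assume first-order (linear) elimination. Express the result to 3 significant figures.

To maintain the same Css, the systemic dosing rate must be unchanged: F·D/τ = infusion rate.
D = rate × τ / F = 338 × 6 / 0.29 = 6993 mg

6990 mg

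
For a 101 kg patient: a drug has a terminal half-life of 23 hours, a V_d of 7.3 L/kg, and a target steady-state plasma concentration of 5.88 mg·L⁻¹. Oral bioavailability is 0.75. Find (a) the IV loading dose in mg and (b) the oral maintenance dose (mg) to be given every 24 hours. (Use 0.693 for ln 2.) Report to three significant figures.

(a) 4340 mg; (b) 4180 mg

Vd = 7.3 L/kg × 101 kg = 737.3 L
LD = Vd × C = 737.3 × 5.88 = 4335 mg
CL = 0.693 × Vd / t½ = 0.693 × 737.3 / 23 = 22.22 L/h
D = CL × Css × τ / F = 22.22 × 5.88 × 24 / 0.75 = 4181 mg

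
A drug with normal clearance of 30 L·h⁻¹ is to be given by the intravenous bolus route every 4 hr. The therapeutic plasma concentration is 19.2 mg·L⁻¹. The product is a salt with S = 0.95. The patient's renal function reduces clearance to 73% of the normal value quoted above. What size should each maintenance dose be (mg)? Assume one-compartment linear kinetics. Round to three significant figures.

Patient clearance = 0.73 × 30.00 = 21.90 L/h
D = CL × Css × τ / S = 21.90 × 19.2 × 4 / 0.95 = 1770 mg

1770 mg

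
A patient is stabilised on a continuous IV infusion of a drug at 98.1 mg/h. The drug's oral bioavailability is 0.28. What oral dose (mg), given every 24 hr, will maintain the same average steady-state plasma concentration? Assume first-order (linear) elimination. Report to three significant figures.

8410 mg

To maintain the same Css, the systemic dosing rate must be unchanged: F·D/τ = infusion rate.
D = rate × τ / F = 98.1 × 24 / 0.28 = 8409 mg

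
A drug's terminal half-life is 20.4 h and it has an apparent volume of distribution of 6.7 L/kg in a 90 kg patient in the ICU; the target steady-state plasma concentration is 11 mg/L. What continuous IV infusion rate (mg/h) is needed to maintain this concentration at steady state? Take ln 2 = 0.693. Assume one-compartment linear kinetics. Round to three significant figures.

225 mg/h

Vd(total) = 90 kg × 6.7 L/kg = 603.0 L
k = 0.693/20.4 = 0.03397 h⁻¹, so CL = k·Vd = 0.03397 × 603.0 = 20.48 L/h
Infusion rate = CL × Css = 20.48 × 11 = 225.3 mg/h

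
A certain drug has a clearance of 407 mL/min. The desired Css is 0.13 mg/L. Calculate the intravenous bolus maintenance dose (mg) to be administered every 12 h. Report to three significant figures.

CL = 407 mL/min × 60/1000 = 24.42 L/h
D = CL × Css × τ = 24.42 × 0.13 × 12 = 38.10 mg

38.1 mg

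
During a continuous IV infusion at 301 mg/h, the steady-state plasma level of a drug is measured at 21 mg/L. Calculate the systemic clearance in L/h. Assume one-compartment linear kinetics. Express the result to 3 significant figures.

14.3 L/h

At steady state, infusion rate = CL × Css, so CL = rate / Css.
CL = 301 / 21 = 14.33 L/h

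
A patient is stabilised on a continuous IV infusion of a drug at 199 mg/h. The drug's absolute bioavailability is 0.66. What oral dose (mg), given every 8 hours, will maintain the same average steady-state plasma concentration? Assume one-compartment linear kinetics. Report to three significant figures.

To maintain the same Css, the systemic dosing rate must be unchanged: F·D/τ = infusion rate.
D = rate × τ / F = 199 × 8 / 0.66 = 2412 mg

2410 mg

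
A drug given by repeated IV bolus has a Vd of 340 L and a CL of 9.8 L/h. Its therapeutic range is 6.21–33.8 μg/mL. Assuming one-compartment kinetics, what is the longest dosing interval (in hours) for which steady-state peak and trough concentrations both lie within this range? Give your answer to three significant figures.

58.8 h

k = CL / Vd = 9.800 / 340.0 = 0.02882 h⁻¹
Between IV bolus doses, concentration decays as C = C₀·e^(−kτ), so C_peak/C_trough = e^(kτ).
τ_max = ln(C_peak/C_trough) / k = ln(33.8/6.21) / 0.02882 = 1.694 / 0.02882 = 58.78 h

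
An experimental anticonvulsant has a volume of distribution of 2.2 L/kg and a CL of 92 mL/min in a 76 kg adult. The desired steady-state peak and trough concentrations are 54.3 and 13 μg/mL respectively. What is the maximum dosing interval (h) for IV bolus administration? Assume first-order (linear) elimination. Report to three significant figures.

43.3 h

Vd = 2.2 L/kg × 76 kg = 167.2 L
Convert clearance: 92 mL/min × 60 min/h ÷ 1000 mL/L = 5.520 L/h
k = CL / Vd = 5.520 / 167.2 = 0.03301 h⁻¹
Between IV bolus doses, concentration decays as C = C₀·e^(−kτ), so C_peak/C_trough = e^(kτ).
τ_max = ln(C_peak/C_trough) / k = ln(54.3/13) / 0.03301 = 1.430 / 0.03301 = 43.32 h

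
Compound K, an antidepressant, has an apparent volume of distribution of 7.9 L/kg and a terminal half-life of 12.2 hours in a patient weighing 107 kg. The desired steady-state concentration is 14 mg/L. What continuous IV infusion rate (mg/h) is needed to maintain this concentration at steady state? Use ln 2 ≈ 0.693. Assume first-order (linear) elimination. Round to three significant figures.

672 mg/h

Total Vd = 7.9 × 107 = 845.3 L
CL = 0.693 × Vd / t½ = 0.693 × 845.3 / 12.2 = 48.02 L/h
Infusion rate = CL × Css = 48.02 × 14 = 672.3 mg/h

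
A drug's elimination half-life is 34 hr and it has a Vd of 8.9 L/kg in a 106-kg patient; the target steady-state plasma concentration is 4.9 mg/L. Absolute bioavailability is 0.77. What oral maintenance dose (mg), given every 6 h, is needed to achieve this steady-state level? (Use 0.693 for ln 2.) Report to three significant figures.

734 mg

Vd(total) = 106 kg × 8.9 L/kg = 943.4 L
k = 0.693/34 = 0.02038 h⁻¹, so CL = k·Vd = 0.02038 × 943.4 = 19.23 L/h
D = CL × Css × τ / F = 19.23 × 4.9 × 6 / 0.77 = 734.2 mg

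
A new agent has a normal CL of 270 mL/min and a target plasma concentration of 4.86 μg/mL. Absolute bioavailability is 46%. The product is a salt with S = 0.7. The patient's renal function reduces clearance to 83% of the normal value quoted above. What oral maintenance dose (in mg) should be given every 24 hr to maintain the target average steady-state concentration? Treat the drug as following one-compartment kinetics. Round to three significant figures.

4870 mg

CL = 270 mL/min × 60/1000 = 16.20 L/h
Patient clearance = 0.83 × 16.20 = 13.45 L/h
D = CL × Css × τ / F / S = 13.45 × 4.86 × 24 / 0.46 / 0.7 = 4872 mg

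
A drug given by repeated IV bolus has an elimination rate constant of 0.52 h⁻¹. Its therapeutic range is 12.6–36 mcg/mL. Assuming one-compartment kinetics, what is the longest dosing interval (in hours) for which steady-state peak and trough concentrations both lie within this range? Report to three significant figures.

Between IV bolus doses, concentration decays as C = C₀·e^(−kτ), so C_peak/C_trough = e^(kτ).
τ_max = ln(C_peak/C_trough) / k = ln(36/12.6) / 0.5200 = 1.050 / 0.5200 = 2.019 h

2.02 h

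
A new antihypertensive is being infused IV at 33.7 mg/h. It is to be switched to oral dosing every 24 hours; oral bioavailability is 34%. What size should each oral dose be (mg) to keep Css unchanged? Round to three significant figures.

2380 mg

To maintain the same Css, the systemic dosing rate must be unchanged: F·D/τ = infusion rate.
D = rate × τ / F = 33.7 × 24 / 0.34 = 2379 mg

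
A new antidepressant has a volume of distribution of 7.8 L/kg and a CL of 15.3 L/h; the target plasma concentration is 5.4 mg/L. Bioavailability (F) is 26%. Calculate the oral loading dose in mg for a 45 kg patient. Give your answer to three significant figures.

7290 mg

Vd(total) = 45 kg × 7.8 L/kg = 351.0 L
The loading dose fills Vd to the target concentration; clearance is irrelevant here.
LD = Vd × C / F = 351.0 × 5.400 / 0.26 = 7290 mg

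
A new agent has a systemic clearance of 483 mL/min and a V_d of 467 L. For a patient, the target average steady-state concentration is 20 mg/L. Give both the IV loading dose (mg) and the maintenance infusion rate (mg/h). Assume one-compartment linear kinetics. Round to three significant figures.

(a) 9340 mg; (b) 580 mg/h

Loading: fill Vd to C_target → 467.0 L × 20 mg/L = 9340 mg
CL = 483 mL/min × 60/1000 = 28.98 L/h
Maintenance infusion rate = CL × Css = 28.98 × 20 = 579.6 mg/h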